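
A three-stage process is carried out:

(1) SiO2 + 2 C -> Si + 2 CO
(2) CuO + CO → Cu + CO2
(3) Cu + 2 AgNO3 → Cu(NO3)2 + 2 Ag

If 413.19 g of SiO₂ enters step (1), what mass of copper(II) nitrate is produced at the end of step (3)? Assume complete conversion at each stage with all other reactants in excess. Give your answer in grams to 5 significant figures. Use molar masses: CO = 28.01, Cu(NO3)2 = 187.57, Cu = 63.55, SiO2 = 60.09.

2579.5 g

n(SiO2) = 413.19 / 60.09 = 6.87619 mol.
Reaction (1): SiO2→CO ratio 1:2 ⇒ n(CO) = 13.7524 mol.
Reaction (2): CO→Cu ratio 1:1 ⇒ n(Cu) = 13.7524 mol.
Reaction (3): Cu→Cu(NO3)2 ratio 1:1 ⇒ n(Cu(NO3)2) = 13.7524 mol.
Mass of Cu(NO3)2 = 13.7524 × 187.57 = 2579.53 g.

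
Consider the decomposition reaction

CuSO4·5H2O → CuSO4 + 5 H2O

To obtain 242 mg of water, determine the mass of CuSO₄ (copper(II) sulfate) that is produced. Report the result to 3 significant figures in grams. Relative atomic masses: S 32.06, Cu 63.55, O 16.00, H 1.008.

0.429 g

M(H2O) = 2(1.008) + 16.00 = 18.016 g/mol.
M(CuSO4) = 63.55 + 32.06 + 4(16.00) = 159.61 g/mol.
Convert: 242 mg = 0.2420 g.
n(H2O) = 0.2420 g / 18.016 g/mol = 0.01343 mol.
From the equation the H2O:CuSO4 mole ratio is 5:1, so n(CuSO4) = 0.01343 × 1/5 = 0.002687 mol.
Mass of CuSO4 = 0.002687 mol × 159.61 g/mol = 0.4288 g.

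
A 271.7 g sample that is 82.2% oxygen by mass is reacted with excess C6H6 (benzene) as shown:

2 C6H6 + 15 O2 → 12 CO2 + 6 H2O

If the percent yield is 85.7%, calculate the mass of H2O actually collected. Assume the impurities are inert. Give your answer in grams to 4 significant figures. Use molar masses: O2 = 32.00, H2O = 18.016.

Pure O2 available = 271.7 g × 0.822 = 223.34 g.
n(O2) = 223.34 g / 32.00 g/mol = 6.9793 mol.
From the equation the O2:H2O mole ratio is 15:6, so n(H2O) = 6.9793 × 6/15 = 2.7917 mol.
Mass of H2O = 2.7917 mol × 18.016 g/mol = 50.296 g.
Actual mass collected = 50.296 g × 0.857 = 43.103 g.

43.10 g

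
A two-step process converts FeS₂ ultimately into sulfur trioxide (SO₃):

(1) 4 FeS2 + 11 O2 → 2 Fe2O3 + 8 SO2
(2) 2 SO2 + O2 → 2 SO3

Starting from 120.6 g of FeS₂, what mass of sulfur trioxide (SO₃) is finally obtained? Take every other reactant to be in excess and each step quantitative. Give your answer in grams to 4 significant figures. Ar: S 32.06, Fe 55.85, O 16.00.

161.0 g

M(FeS2) = 55.85 + 2(32.06) = 119.97 g/mol.
M(SO3) = 32.06 + 3(16.00) = 80.06 g/mol.
n(FeS2) = 120.60 / 119.97 = 1.0053 mol.
Step 1 gives a 4:8 ratio of FeS2 to SO2, so n(SO2) = 2.0105 mol.
In step 2 the SO2:SO3 ratio is 2:2, so n(SO3) = 2.0105 mol.
Mass of SO3 = 2.0105 × 80.06 = 160.96 g.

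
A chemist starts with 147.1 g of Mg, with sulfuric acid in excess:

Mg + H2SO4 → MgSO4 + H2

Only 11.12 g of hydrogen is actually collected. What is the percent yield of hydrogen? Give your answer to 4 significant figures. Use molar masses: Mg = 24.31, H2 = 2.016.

91.16 %

n(Mg) = 147.10 g / 24.31 g/mol = 6.0510 mol.
From the equation the Mg:H2 mole ratio is 1:1, so n(H2) = 6.0510 × 1/1 = 6.0510 mol.
Mass of H2 = 6.0510 mol × 2.016 g/mol = 12.199 g.
This is the theoretical yield. Percent yield = 11.12 g / 12.199 g × 100% = 91.156%.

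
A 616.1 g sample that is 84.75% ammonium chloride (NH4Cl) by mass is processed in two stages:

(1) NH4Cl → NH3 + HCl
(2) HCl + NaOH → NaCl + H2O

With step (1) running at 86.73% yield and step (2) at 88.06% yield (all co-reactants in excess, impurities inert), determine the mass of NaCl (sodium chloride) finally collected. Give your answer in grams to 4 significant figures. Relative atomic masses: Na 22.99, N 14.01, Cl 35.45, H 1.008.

435.7 g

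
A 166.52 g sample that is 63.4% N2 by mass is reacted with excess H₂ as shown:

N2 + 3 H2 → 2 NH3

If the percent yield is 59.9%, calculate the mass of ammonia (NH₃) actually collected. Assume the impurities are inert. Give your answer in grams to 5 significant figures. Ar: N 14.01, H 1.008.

76.888 g

Pure N2 available = 166.52 g × 0.634 = 105.574 g.
M(N2) = 2(14.01) = 28.02 g/mol.
M(NH3) = 14.01 + 3(1.008) = 17.034 g/mol.
n(N2) = 105.574 g / 28.02 g/mol = 3.76780 mol.
From the equation the N2:NH3 mole ratio is 1:2, so n(NH3) = 3.76780 × 2/1 = 7.53559 mol.
Mass of NH3 = 7.53559 mol × 17.034 g/mol = 128.361 g.
Actual mass collected = 128.361 g × 0.599 = 76.8884 g.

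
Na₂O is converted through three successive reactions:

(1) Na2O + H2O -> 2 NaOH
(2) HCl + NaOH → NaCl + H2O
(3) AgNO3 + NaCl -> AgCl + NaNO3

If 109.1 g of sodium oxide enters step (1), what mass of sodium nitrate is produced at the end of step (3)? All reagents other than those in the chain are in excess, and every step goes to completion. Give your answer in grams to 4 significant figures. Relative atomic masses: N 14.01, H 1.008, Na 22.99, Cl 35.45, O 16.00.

M(Na2O) = 2(22.99) + 16.00 = 61.98 g/mol.
M(NaNO3) = 22.99 + 14.01 + 3(16.00) = 85.00 g/mol.
n(Na2O) = 109.1 / 61.98 = 1.7602 mol.
Reaction (1): Na2O→NaOH ratio 1:2 ⇒ n(NaOH) = 3.5205 mol.
Reaction (2): NaOH→NaCl ratio 1:1 ⇒ n(NaCl) = 3.5205 mol.
Reaction (3): NaCl→NaNO3 ratio 1:1 ⇒ n(NaNO3) = 3.5205 mol.
Mass of NaNO3 = 3.5205 × 85.00 = 299.24 g.

299.2 g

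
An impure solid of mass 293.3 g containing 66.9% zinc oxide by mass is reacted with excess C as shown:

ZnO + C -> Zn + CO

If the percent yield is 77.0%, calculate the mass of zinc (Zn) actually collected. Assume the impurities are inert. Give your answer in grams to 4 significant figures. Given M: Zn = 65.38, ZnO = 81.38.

Pure ZnO available = 293.3 g × 0.669 = 196.22 g.
n(ZnO) = 196.22 g / 81.38 g/mol = 2.4111 mol.
From the equation the ZnO:Zn mole ratio is 1:1, so n(Zn) = 2.4111 × 1/1 = 2.4111 mol.
Mass of Zn = 2.4111 mol × 65.38 g/mol = 157.64 g.
Actual mass collected = 157.64 g × 0.770 = 121.38 g.

121.4 g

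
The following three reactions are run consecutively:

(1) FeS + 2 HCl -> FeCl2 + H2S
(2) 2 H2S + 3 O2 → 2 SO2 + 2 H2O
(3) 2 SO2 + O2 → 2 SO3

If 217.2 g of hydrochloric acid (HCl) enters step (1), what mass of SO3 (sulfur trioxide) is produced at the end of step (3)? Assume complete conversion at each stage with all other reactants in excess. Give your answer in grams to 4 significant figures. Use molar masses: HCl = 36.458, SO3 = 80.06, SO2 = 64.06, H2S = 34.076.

238.5 g

n(HCl) = 217.2 / 36.458 = 5.9575 mol.
Reaction (1): HCl→H2S ratio 2:1 ⇒ n(H2S) = 2.9788 mol.
Reaction (2): H2S→SO2 ratio 2:2 ⇒ n(SO2) = 2.9788 mol.
Reaction (3): SO2→SO3 ratio 2:2 ⇒ n(SO3) = 2.9788 mol.
Mass of SO3 = 2.9788 × 80.06 = 238.48 g.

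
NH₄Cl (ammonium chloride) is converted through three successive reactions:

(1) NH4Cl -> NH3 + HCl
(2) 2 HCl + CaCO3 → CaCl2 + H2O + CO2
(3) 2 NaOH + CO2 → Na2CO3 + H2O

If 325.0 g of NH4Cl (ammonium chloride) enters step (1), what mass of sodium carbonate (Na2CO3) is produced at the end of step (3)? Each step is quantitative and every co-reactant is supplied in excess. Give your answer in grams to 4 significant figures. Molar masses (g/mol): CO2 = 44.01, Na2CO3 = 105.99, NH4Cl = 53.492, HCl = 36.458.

322.0 g

n(NH4Cl) = 325.0 / 53.492 = 6.0757 mol.
Reaction (1): NH4Cl→HCl ratio 1:1 ⇒ n(HCl) = 6.0757 mol.
Reaction (2): HCl→CO2 ratio 2:1 ⇒ n(CO2) = 3.0378 mol.
Reaction (3): CO2→Na2CO3 ratio 1:1 ⇒ n(Na2CO3) = 3.0378 mol.
Mass of Na2CO3 = 3.0378 × 105.99 = 321.98 g.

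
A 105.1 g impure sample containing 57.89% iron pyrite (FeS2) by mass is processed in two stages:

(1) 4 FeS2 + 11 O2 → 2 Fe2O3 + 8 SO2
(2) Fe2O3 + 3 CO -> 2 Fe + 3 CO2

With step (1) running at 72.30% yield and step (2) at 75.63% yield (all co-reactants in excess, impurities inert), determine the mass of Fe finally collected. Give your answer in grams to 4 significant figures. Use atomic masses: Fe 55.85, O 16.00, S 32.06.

Pure FeS2 = 105.1 × 0.5789 = 60.842 g.
M(FeS2) = 55.85 + 2(32.06) = 119.97 g/mol.
M(Fe) = 55.85 g/mol.
n(FeS2) = 60.842 / 119.97 = 0.50715 mol.
Step 1 (FeS2:Fe2O3 = 4:2): theoretical n(Fe2O3) = 0.25357 mol; at 72.30% yield, n(Fe2O3) = 0.18333 mol.
Step 2 (Fe2O3:Fe = 1:2): theoretical n(Fe) = 0.36667 mol, so theoretical mass = 0.36667 × 55.85 = 20.478 g.
At 75.63% yield, actual mass of Fe = 20.478 × 0.7563 = 15.488 g.

15.49 g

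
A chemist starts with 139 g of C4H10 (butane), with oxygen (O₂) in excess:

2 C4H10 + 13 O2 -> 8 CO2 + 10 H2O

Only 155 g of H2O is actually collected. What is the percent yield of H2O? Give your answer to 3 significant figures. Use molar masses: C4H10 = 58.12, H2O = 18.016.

71.9 %

n(C4H10) = 139.0 g / 58.12 g/mol = 2.392 mol.
From the equation the C4H10:H2O mole ratio is 2:10, so n(H2O) = 2.392 × 10/2 = 11.96 mol.
Mass of H2O = 11.96 mol × 18.016 g/mol = 215.4 g.
This is the theoretical yield. Percent yield = 155 g / 215.4 g × 100% = 71.95%.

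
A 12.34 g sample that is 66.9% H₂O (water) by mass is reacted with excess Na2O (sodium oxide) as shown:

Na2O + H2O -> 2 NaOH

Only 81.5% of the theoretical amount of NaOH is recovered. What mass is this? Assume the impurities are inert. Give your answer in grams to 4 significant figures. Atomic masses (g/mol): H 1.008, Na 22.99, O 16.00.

29.88 g

Pure H2O available = 12.34 g × 0.669 = 8.2555 g.
M(H2O) = 2(1.008) + 16.00 = 18.016 g/mol.
M(NaOH) = 22.99 + 16.00 + 1.008 = 39.998 g/mol.
n(H2O) = 8.2555 g / 18.016 g/mol = 0.45823 mol.
From the equation the H2O:NaOH mole ratio is 1:2, so n(NaOH) = 0.45823 × 2/1 = 0.91646 mol.
Mass of NaOH = 0.91646 mol × 39.998 g/mol = 36.657 g.
Actual mass collected = 36.657 g × 0.815 = 29.875 g.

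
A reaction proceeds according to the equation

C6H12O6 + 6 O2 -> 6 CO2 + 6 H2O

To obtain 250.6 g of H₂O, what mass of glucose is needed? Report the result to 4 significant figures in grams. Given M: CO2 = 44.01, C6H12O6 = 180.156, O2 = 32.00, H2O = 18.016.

417.7 g

n(H2O) = 250.60 g / 18.016 g/mol = 13.910 mol.
From the equation the H2O:C6H12O6 mole ratio is 6:1, so n(C6H12O6) = 13.910 × 1/6 = 2.3183 mol.
Mass of C6H12O6 = 2.3183 mol × 180.156 g/mol = 417.66 g.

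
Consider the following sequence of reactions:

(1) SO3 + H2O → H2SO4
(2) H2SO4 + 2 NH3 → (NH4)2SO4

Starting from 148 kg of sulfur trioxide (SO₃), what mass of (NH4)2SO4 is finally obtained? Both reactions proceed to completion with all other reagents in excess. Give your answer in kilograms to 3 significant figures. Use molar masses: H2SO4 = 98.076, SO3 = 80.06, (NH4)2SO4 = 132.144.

148 kg = 148000 g.
n(SO3) = 148000 / 80.06 = 1849 mol.
Step 1 gives a 1:1 ratio of SO3 to H2SO4, so n(H2SO4) = 1849 mol.
In step 2 the H2SO4:(NH4)2SO4 ratio is 1:1, so n((NH4)2SO4) = 1849 mol.
Mass of (NH4)2SO4 = 1849 × 132.144 = 244300 g = 244 kg.

244 kg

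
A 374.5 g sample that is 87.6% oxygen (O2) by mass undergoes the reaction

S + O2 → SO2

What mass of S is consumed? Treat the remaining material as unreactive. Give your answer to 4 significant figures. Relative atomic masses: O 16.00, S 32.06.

328.7 g

Mass of pure O2 = 374.5 g × 0.876 = 328.06 g.
M(O2) = 2(16.00) = 32.00 g/mol.
M(S) = 32.06 g/mol.
n(O2) = 328.06 g / 32.00 g/mol = 10.252 mol.
From the equation the O2:S mole ratio is 1:1, so n(S) = 10.252 × 1/1 = 10.252 mol.
Mass of S = 10.252 mol × 32.06 g/mol = 328.68 g.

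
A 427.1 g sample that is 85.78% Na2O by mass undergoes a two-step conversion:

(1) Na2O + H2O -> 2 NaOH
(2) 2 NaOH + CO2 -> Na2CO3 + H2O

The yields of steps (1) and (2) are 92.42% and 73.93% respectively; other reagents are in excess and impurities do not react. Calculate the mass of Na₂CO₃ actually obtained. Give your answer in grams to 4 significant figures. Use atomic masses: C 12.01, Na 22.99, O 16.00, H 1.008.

428.1 g

Pure Na2O = 427.1 × 0.8578 = 366.37 g.
M(Na2O) = 2(22.99) + 16.00 = 61.98 g/mol.
M(Na2CO3) = 2(22.99) + 12.01 + 3(16.00) = 105.99 g/mol.
n(Na2O) = 366.37 / 61.98 = 5.9110 mol.
Step 1 (Na2O:NaOH = 1:2): theoretical n(NaOH) = 11.822 mol; at 92.42% yield, n(NaOH) = 10.926 mol.
Step 2 (NaOH:Na2CO3 = 2:1): theoretical n(Na2CO3) = 5.4630 mol, so theoretical mass = 5.4630 × 105.99 = 579.02 g.
At 73.93% yield, actual mass of Na2CO3 = 579.02 × 0.7393 = 428.07 g.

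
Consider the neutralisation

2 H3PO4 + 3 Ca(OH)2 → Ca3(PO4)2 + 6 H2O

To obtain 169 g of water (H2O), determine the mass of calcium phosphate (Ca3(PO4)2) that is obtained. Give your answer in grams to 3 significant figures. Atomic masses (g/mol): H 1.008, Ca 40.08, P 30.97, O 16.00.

M(H2O) = 2(1.008) + 16.00 = 18.016 g/mol.
M(Ca3(PO4)2) = 3(40.08) + 2(30.97) + 8(16.00) = 310.18 g/mol.
n(H2O) = 169.0 g / 18.016 g/mol = 9.381 mol.
From the equation the H2O:Ca3(PO4)2 mole ratio is 6:1, so n(Ca3(PO4)2) = 9.381 × 1/6 = 1.563 mol.
Mass of Ca3(PO4)2 = 1.563 mol × 310.18 g/mol = 484.9 g.

485 g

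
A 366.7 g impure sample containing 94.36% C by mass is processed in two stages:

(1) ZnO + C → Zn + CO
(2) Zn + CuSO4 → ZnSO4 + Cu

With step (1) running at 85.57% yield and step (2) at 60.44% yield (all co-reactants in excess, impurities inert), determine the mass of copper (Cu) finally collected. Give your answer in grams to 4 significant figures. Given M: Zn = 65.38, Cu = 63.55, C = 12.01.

946.9 g

Pure C = 366.7 × 0.9436 = 346.02 g.
n(C) = 346.02 / 12.01 = 28.811 mol.
Step 1 (C:Zn = 1:1): theoretical n(Zn) = 28.811 mol; at 85.57% yield, n(Zn) = 24.653 mol.
Step 2 (Zn:Cu = 1:1): theoretical n(Cu) = 24.653 mol, so theoretical mass = 24.653 × 63.55 = 1566.7 g.
At 60.44% yield, actual mass of Cu = 1566.7 × 0.6044 = 946.93 g.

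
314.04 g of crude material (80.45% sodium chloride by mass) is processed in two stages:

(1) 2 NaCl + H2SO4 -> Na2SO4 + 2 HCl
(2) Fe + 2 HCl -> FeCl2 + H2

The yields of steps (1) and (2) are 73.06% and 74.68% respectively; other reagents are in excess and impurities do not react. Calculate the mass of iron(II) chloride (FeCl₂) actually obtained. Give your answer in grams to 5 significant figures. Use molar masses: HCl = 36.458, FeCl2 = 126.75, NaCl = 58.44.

149.49 g

Pure NaCl = 314.04 × 0.8045 = 252.645 g.
n(NaCl) = 252.645 / 58.44 = 4.32316 mol.
Step 1 (NaCl:HCl = 2:2): theoretical n(HCl) = 4.32316 mol; at 73.06% yield, n(HCl) = 3.15850 mol.
Step 2 (HCl:FeCl2 = 2:1): theoretical n(FeCl2) = 1.57925 mol, so theoretical mass = 1.57925 × 126.75 = 200.170 g.
At 74.68% yield, actual mass of FeCl2 = 200.170 × 0.7468 = 149.487 g.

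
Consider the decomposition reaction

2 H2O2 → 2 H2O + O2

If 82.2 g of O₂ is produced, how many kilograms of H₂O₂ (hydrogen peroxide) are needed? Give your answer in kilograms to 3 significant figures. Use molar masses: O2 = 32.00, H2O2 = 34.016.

n(O2) = 82.20 g / 32.00 g/mol = 2.569 mol.
From the equation the O2:H2O2 mole ratio is 1:2, so n(H2O2) = 2.569 × 2/1 = 5.138 mol.
Mass of H2O2 = 5.138 mol × 34.016 g/mol = 174.8 g.
Converting to kg: 174.8 g = 0.175 kg.

0.175 kg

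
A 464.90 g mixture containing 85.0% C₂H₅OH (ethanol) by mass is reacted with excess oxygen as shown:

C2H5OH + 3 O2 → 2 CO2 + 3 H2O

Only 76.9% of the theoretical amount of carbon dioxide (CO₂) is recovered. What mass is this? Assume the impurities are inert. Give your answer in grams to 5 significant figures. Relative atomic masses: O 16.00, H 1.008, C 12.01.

580.61 g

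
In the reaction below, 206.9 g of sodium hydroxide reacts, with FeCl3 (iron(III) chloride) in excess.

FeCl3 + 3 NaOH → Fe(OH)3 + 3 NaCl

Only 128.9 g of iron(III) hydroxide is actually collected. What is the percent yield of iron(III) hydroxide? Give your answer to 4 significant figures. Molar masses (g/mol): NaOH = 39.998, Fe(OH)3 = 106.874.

69.95 %

n(NaOH) = 206.90 g / 39.998 g/mol = 5.1728 mol.
From the equation the NaOH:Fe(OH)3 mole ratio is 3:1, so n(Fe(OH)3) = 5.1728 × 1/3 = 1.7243 mol.
Mass of Fe(OH)3 = 1.7243 mol × 106.874 g/mol = 184.28 g.
This is the theoretical yield. Percent yield = 128.9 g / 184.28 g × 100% = 69.949%.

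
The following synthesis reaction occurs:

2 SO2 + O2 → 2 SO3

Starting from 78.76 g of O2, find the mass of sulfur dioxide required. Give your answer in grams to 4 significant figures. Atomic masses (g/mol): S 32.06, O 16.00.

315.3 g

M(O2) = 2(16.00) = 32.00 g/mol.
M(SO2) = 32.06 + 2(16.00) = 64.06 g/mol.
n(O2) = 78.760 g / 32.00 g/mol = 2.4613 mol.
From the equation the O2:SO2 mole ratio is 1:2, so n(SO2) = 2.4613 × 2/1 = 4.9225 mol.
Mass of SO2 = 4.9225 mol × 64.06 g/mol = 315.34 g.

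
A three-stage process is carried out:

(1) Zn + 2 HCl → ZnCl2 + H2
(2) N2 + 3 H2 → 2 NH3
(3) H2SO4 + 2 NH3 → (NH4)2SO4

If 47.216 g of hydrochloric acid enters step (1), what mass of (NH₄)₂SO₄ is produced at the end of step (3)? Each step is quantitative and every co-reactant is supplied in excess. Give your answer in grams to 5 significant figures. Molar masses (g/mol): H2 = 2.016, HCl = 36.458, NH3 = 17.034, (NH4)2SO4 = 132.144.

n(HCl) = 47.216 / 36.458 = 1.29508 mol.
Reaction (1): HCl→H2 ratio 2:1 ⇒ n(H2) = 0.647540 mol.
Reaction (2): H2→NH3 ratio 3:2 ⇒ n(NH3) = 0.431693 mol.
Reaction (3): NH3→(NH4)2SO4 ratio 2:1 ⇒ n((NH4)2SO4) = 0.215847 mol.
Mass of (NH4)2SO4 = 0.215847 × 132.144 = 28.5228 g.

28.523 g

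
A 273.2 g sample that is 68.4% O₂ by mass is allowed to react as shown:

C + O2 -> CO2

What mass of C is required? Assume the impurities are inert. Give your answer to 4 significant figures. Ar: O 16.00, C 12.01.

Mass of pure O2 = 273.2 g × 0.684 = 186.87 g.
M(O2) = 2(16.00) = 32.00 g/mol.
M(C) = 12.01 g/mol.
n(O2) = 186.87 g / 32.00 g/mol = 5.8397 mol.
From the equation the O2:C mole ratio is 1:1, so n(C) = 5.8397 × 1/1 = 5.8397 mol.
Mass of C = 5.8397 mol × 12.01 g/mol = 70.134 g.

70.13 g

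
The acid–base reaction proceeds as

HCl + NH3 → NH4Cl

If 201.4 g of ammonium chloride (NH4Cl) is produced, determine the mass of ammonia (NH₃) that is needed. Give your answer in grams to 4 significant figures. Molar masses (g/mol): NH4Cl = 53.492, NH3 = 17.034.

64.13 g

n(NH4Cl) = 201.40 g / 53.492 g/mol = 3.7650 mol.
From the equation the NH4Cl:NH3 mole ratio is 1:1, so n(NH3) = 3.7650 × 1/1 = 3.7650 mol.
Mass of NH3 = 3.7650 mol × 17.034 g/mol = 64.134 g.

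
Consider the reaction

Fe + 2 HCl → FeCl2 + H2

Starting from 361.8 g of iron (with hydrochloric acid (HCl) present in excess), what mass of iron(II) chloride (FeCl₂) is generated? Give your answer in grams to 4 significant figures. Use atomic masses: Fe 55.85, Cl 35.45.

M(Fe) = 55.85 g/mol.
M(FeCl2) = 55.85 + 2(35.45) = 126.75 g/mol.
n(Fe) = 361.80 g / 55.85 g/mol = 6.4781 mol.
From the equation the Fe:FeCl2 mole ratio is 1:1, so n(FeCl2) = 6.4781 × 1/1 = 6.4781 mol.
Mass of FeCl2 = 6.4781 mol × 126.75 g/mol = 821.09 g.

821.1 g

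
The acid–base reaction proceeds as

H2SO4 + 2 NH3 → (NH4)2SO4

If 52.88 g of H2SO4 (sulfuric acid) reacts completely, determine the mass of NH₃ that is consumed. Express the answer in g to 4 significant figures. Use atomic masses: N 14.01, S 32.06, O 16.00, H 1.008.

M(H2SO4) = 2(1.008) + 32.06 + 4(16.00) = 98.076 g/mol.
M(NH3) = 14.01 + 3(1.008) = 17.034 g/mol.
n(H2SO4) = 52.880 g / 98.076 g/mol = 0.53917 mol.
From the equation the H2SO4:NH3 mole ratio is 1:2, so n(NH3) = 0.53917 × 2/1 = 1.0783 mol.
Mass of NH3 = 1.0783 mol × 17.034 g/mol = 18.369 g.

18.37 g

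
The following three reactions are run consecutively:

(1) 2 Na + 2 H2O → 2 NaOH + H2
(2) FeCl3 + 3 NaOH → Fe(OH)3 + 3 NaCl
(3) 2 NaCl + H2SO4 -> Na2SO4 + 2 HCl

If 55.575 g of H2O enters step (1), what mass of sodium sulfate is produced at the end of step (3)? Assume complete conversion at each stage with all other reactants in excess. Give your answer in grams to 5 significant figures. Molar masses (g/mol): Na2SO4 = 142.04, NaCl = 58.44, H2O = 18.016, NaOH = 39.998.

219.08 g

n(H2O) = 55.575 / 18.016 = 3.08476 mol.
Reaction (1): H2O→NaOH ratio 2:2 ⇒ n(NaOH) = 3.08476 mol.
Reaction (2): NaOH→NaCl ratio 3:3 ⇒ n(NaCl) = 3.08476 mol.
Reaction (3): NaCl→Na2SO4 ratio 2:1 ⇒ n(Na2SO4) = 1.54238 mol.
Mass of Na2SO4 = 1.54238 × 142.04 = 219.080 g.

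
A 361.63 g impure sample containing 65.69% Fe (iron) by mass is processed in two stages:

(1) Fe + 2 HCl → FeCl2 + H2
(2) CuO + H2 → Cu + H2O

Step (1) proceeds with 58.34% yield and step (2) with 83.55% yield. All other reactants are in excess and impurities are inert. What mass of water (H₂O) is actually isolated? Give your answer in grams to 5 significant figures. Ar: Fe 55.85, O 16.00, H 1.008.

Pure Fe = 361.63 × 0.6569 = 237.555 g.
M(Fe) = 55.85 g/mol.
M(H2O) = 2(1.008) + 16.00 = 18.016 g/mol.
n(Fe) = 237.555 / 55.85 = 4.25344 mol.
Step 1 (Fe:H2 = 1:1): theoretical n(H2) = 4.25344 mol; at 58.34% yield, n(H2) = 2.48146 mol.
Step 2 (H2:H2O = 1:1): theoretical n(H2O) = 2.48146 mol, so theoretical mass = 2.48146 × 18.016 = 44.7060 g.
At 83.55% yield, actual mass of H2O = 44.7060 × 0.8355 = 37.3518 g.

37.352 g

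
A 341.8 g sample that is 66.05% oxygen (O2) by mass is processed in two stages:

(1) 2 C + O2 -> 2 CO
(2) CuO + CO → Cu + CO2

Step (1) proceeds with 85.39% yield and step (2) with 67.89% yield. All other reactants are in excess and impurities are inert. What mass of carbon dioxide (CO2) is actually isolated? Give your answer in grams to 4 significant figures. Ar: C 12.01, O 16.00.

Pure O2 = 341.8 × 0.6605 = 225.76 g.
M(O2) = 2(16.00) = 32.00 g/mol.
M(CO2) = 12.01 + 2(16.00) = 44.01 g/mol.
n(O2) = 225.76 / 32.00 = 7.0550 mol.
Step 1 (O2:CO = 1:2): theoretical n(CO) = 14.110 mol; at 85.39% yield, n(CO) = 12.048 mol.
Step 2 (CO:CO2 = 1:1): theoretical n(CO2) = 12.048 mol, so theoretical mass = 12.048 × 44.01 = 530.25 g.
At 67.89% yield, actual mass of CO2 = 530.25 × 0.6789 = 359.99 g.

360.0 g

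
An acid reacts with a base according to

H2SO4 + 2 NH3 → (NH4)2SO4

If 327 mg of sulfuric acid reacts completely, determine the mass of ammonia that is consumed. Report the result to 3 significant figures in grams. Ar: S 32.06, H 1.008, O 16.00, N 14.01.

0.114 g

M(H2SO4) = 2(1.008) + 32.06 + 4(16.00) = 98.076 g/mol.
M(NH3) = 14.01 + 3(1.008) = 17.034 g/mol.
Convert: 327 mg = 0.3270 g.
n(H2SO4) = 0.3270 g / 98.076 g/mol = 0.003334 mol.
From the equation the H2SO4:NH3 mole ratio is 1:2, so n(NH3) = 0.003334 × 2/1 = 0.006668 mol.
Mass of NH3 = 0.006668 mol × 17.034 g/mol = 0.1136 g.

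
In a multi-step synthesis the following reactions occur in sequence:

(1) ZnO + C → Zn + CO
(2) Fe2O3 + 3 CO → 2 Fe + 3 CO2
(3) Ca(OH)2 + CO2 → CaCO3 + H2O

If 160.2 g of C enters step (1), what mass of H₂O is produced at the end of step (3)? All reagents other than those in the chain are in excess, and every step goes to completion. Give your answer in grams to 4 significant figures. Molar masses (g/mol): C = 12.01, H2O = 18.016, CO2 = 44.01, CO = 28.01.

240.3 g

n(C) = 160.2 / 12.01 = 13.339 mol.
Reaction (1): C→CO ratio 1:1 ⇒ n(CO) = 13.339 mol.
Reaction (2): CO→CO2 ratio 3:3 ⇒ n(CO2) = 13.339 mol.
Reaction (3): CO2→H2O ratio 1:1 ⇒ n(H2O) = 13.339 mol.
Mass of H2O = 13.339 × 18.016 = 240.31 g.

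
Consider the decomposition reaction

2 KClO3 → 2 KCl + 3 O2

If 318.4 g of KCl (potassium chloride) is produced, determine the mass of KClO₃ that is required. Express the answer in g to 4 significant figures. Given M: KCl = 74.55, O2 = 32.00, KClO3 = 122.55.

n(KCl) = 318.40 g / 74.55 g/mol = 4.2710 mol.
From the equation the KCl:KClO3 mole ratio is 2:2, so n(KClO3) = 4.2710 × 2/2 = 4.2710 mol.
Mass of KClO3 = 4.2710 mol × 122.55 g/mol = 523.41 g.

523.4 g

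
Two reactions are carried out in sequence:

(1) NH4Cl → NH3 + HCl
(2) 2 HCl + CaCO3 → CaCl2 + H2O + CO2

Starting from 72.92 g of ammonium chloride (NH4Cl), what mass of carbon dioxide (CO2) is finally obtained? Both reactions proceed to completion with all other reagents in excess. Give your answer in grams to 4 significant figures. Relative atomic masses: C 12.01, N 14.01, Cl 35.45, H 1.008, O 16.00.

30.00 g

M(NH4Cl) = 14.01 + 4(1.008) + 35.45 = 53.492 g/mol.
M(CO2) = 12.01 + 2(16.00) = 44.01 g/mol.
n(NH4Cl) = 72.920 / 53.492 = 1.3632 mol.
Step 1 gives a 1:1 ratio of NH4Cl to HCl, so n(HCl) = 1.3632 mol.
In step 2 the HCl:CO2 ratio is 2:1, so n(CO2) = 0.68160 mol.
Mass of CO2 = 0.68160 × 44.01 = 29.997 g.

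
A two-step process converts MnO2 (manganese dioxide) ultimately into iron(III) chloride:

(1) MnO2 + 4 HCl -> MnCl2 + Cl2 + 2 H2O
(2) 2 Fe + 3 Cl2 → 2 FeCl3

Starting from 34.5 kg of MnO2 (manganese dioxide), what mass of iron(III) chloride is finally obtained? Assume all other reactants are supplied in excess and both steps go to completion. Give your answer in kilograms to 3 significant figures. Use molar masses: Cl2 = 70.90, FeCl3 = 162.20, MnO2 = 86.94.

42.9 kg

34.5 kg = 34500 g.
n(MnO2) = 34500 / 86.94 = 396.8 mol.
Step 1 gives a 1:1 ratio of MnO2 to Cl2, so n(Cl2) = 396.8 mol.
In step 2 the Cl2:FeCl3 ratio is 3:2, so n(FeCl3) = 264.6 mol.
Mass of FeCl3 = 264.6 × 162.20 = 42910 g = 42.9 kg.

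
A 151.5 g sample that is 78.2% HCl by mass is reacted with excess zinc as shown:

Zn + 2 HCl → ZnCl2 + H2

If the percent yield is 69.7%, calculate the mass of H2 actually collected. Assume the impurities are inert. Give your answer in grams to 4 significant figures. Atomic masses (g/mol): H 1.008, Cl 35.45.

2.283 g

Pure HCl available = 151.5 g × 0.782 = 118.47 g.
M(HCl) = 1.008 + 35.45 = 36.458 g/mol.
M(H2) = 2(1.008) = 2.016 g/mol.
n(HCl) = 118.47 g / 36.458 g/mol = 3.2496 mol.
From the equation the HCl:H2 mole ratio is 2:1, so n(H2) = 3.2496 × 1/2 = 1.6248 mol.
Mass of H2 = 1.6248 mol × 2.016 g/mol = 3.2756 g.
Actual mass collected = 3.2756 g × 0.697 = 2.2831 g.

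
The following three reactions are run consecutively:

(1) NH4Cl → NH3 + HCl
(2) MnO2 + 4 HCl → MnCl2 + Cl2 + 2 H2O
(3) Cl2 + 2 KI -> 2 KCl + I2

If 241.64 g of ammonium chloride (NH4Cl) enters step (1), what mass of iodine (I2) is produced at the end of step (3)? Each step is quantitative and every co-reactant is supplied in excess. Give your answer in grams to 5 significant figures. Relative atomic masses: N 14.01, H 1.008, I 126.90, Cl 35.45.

M(NH4Cl) = 14.01 + 4(1.008) + 35.45 = 53.492 g/mol.
M(I2) = 2(126.90) = 253.80 g/mol.
n(NH4Cl) = 241.64 / 53.492 = 4.51731 mol.
Reaction (1): NH4Cl→HCl ratio 1:1 ⇒ n(HCl) = 4.51731 mol.
Reaction (2): HCl→Cl2 ratio 4:1 ⇒ n(Cl2) = 1.12933 mol.
Reaction (3): Cl2→I2 ratio 1:1 ⇒ n(I2) = 1.12933 mol.
Mass of I2 = 1.12933 × 253.80 = 286.623 g.

286.62 g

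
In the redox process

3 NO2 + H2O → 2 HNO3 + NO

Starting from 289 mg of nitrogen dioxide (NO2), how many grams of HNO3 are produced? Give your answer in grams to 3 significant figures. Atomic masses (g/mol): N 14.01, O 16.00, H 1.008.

0.264 g

M(NO2) = 14.01 + 2(16.00) = 46.01 g/mol.
M(HNO3) = 1.008 + 14.01 + 3(16.00) = 63.018 g/mol.
Convert: 289 mg = 0.2890 g.
n(NO2) = 0.2890 g / 46.01 g/mol = 0.006281 mol.
From the equation the NO2:HNO3 mole ratio is 3:2, so n(HNO3) = 0.006281 × 2/3 = 0.004187 mol.
Mass of HNO3 = 0.004187 mol × 63.018 g/mol = 0.2639 g.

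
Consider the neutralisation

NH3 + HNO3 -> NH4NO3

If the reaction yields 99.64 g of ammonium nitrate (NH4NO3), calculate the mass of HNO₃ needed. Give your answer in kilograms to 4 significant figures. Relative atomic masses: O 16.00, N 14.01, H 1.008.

M(NH4NO3) = 2(14.01) + 4(1.008) + 3(16.00) = 80.052 g/mol.
M(HNO3) = 1.008 + 14.01 + 3(16.00) = 63.018 g/mol.
n(NH4NO3) = 99.640 g / 80.052 g/mol = 1.2447 mol.
From the equation the NH4NO3:HNO3 mole ratio is 1:1, so n(HNO3) = 1.2447 × 1/1 = 1.2447 mol.
Mass of HNO3 = 1.2447 mol × 63.018 g/mol = 78.438 g.
Converting to kg: 78.438 g = 0.07844 kg.

0.07844 kg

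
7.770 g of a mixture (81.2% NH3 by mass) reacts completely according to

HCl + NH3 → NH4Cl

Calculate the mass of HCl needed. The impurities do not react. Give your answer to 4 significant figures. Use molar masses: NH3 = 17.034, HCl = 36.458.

Mass of pure NH3 = 7.770 g × 0.812 = 6.3092 g.
n(NH3) = 6.3092 g / 17.034 g/mol = 0.37039 mol.
From the equation the NH3:HCl mole ratio is 1:1, so n(HCl) = 0.37039 × 1/1 = 0.37039 mol.
Mass of HCl = 0.37039 mol × 36.458 g/mol = 13.504 g.

13.50 g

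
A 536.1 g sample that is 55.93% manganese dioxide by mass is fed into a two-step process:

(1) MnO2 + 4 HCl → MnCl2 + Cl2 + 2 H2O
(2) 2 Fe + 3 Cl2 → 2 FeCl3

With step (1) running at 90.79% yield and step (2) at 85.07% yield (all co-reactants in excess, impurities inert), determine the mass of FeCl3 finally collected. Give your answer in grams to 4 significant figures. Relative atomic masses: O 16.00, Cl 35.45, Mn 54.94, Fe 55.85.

Pure MnO2 = 536.1 × 0.5593 = 299.84 g.
M(MnO2) = 54.94 + 2(16.00) = 86.94 g/mol.
M(FeCl3) = 55.85 + 3(35.45) = 162.20 g/mol.
n(MnO2) = 299.84 / 86.94 = 3.4488 mol.
Step 1 (MnO2:Cl2 = 1:1): theoretical n(Cl2) = 3.4488 mol; at 90.79% yield, n(Cl2) = 3.1312 mol.
Step 2 (Cl2:FeCl3 = 3:2): theoretical n(FeCl3) = 2.0875 mol, so theoretical mass = 2.0875 × 162.20 = 338.59 g.
At 85.07% yield, actual mass of FeCl3 = 338.59 × 0.8507 = 288.03 g.

288.0 g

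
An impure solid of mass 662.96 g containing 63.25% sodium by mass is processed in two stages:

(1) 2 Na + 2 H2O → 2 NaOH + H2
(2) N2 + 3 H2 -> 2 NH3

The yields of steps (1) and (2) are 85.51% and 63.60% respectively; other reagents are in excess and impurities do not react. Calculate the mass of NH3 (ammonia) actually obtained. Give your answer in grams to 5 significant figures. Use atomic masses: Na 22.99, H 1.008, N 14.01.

56.322 g

Pure Na = 662.96 × 0.6325 = 419.322 g.
M(Na) = 22.99 g/mol.
M(NH3) = 14.01 + 3(1.008) = 17.034 g/mol.
n(Na) = 419.322 / 22.99 = 18.2393 mol.
Step 1 (Na:H2 = 2:1): theoretical n(H2) = 9.11967 mol; at 85.51% yield, n(H2) = 7.79823 mol.
Step 2 (H2:NH3 = 3:2): theoretical n(NH3) = 5.19882 mol, so theoretical mass = 5.19882 × 17.034 = 88.5566 g.
At 63.60% yield, actual mass of NH3 = 88.5566 × 0.6360 = 56.3220 g.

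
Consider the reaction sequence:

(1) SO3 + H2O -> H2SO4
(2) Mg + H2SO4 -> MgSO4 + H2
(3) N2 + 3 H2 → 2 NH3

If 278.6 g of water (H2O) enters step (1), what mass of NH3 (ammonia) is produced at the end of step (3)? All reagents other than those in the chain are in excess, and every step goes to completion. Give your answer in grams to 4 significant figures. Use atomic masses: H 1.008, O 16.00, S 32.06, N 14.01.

175.6 g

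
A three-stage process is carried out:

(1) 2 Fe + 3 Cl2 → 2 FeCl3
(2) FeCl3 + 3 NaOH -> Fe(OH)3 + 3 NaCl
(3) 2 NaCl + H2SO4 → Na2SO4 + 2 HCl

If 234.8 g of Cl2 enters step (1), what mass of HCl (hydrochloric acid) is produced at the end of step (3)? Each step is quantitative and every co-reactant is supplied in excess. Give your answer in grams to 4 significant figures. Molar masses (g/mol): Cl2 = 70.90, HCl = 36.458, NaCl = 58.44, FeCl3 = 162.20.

241.5 g

n(Cl2) = 234.8 / 70.90 = 3.3117 mol.
Reaction (1): Cl2→FeCl3 ratio 3:2 ⇒ n(FeCl3) = 2.2078 mol.
Reaction (2): FeCl3→NaCl ratio 1:3 ⇒ n(NaCl) = 6.6234 mol.
Reaction (3): NaCl→HCl ratio 2:2 ⇒ n(HCl) = 6.6234 mol.
Mass of HCl = 6.6234 × 36.458 = 241.48 g.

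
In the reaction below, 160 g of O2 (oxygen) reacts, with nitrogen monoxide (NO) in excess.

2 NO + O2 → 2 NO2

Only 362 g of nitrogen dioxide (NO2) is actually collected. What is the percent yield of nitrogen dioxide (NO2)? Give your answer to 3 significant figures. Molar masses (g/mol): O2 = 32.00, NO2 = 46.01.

n(O2) = 160.0 g / 32.00 g/mol = 5.000 mol.
From the equation the O2:NO2 mole ratio is 1:2, so n(NO2) = 5.000 × 2/1 = 10.00 mol.
Mass of NO2 = 10.00 mol × 46.01 g/mol = 460.1 g.
This is the theoretical yield. Percent yield = 362 g / 460.1 g × 100% = 78.68%.

78.7 %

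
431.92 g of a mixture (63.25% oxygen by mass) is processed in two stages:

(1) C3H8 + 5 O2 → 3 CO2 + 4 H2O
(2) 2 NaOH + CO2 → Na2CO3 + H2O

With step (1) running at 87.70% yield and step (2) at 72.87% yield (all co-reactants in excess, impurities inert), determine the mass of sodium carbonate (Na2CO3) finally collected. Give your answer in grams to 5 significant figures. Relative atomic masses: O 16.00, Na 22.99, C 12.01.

Pure O2 = 431.92 × 0.6325 = 273.189 g.
M(O2) = 2(16.00) = 32.00 g/mol.
M(Na2CO3) = 2(22.99) + 12.01 + 3(16.00) = 105.99 g/mol.
n(O2) = 273.189 / 32.00 = 8.53717 mol.
Step 1 (O2:CO2 = 5:3): theoretical n(CO2) = 5.12230 mol; at 87.70% yield, n(CO2) = 4.49226 mol.
Step 2 (CO2:Na2CO3 = 1:1): theoretical n(Na2CO3) = 4.49226 mol, so theoretical mass = 4.49226 × 105.99 = 476.134 g.
At 72.87% yield, actual mass of Na2CO3 = 476.134 × 0.7287 = 346.959 g.

346.96 g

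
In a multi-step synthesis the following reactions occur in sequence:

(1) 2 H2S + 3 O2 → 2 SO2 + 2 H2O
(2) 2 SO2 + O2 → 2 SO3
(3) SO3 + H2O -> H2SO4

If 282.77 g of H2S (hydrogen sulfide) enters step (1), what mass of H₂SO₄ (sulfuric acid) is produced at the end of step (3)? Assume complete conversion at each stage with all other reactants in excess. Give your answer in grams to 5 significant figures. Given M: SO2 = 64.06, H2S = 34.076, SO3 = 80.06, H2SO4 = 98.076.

n(H2S) = 282.77 / 34.076 = 8.29822 mol.
Reaction (1): H2S→SO2 ratio 2:2 ⇒ n(SO2) = 8.29822 mol.
Reaction (2): SO2→SO3 ratio 2:2 ⇒ n(SO3) = 8.29822 mol.
Reaction (3): SO3→H2SO4 ratio 1:1 ⇒ n(H2SO4) = 8.29822 mol.
Mass of H2SO4 = 8.29822 × 98.076 = 813.856 g.

813.86 g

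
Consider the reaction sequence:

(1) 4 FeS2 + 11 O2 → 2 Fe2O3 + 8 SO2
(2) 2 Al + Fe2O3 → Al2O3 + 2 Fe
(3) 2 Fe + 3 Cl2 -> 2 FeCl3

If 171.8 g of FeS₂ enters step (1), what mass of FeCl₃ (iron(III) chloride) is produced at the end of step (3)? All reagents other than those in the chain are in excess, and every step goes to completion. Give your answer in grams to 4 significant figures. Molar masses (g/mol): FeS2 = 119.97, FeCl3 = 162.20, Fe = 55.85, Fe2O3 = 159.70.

n(FeS2) = 171.8 / 119.97 = 1.4320 mol.
Reaction (1): FeS2→Fe2O3 ratio 4:2 ⇒ n(Fe2O3) = 0.71601 mol.
Reaction (2): Fe2O3→Fe ratio 1:2 ⇒ n(Fe) = 1.4320 mol.
Reaction (3): Fe→FeCl3 ratio 2:2 ⇒ n(FeCl3) = 1.4320 mol.
Mass of FeCl3 = 1.4320 × 162.20 = 232.27 g.

232.3 g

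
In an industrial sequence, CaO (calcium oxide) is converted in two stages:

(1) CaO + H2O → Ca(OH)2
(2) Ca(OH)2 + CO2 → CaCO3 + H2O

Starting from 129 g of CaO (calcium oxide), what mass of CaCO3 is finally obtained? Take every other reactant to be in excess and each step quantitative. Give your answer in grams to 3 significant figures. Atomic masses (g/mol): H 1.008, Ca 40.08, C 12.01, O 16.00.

M(CaO) = 40.08 + 16.00 = 56.08 g/mol.
M(CaCO3) = 40.08 + 12.01 + 3(16.00) = 100.09 g/mol.
n(CaO) = 129.0 / 56.08 = 2.300 mol.
Step 1 gives a 1:1 ratio of CaO to Ca(OH)2, so n(Ca(OH)2) = 2.300 mol.
In step 2 the Ca(OH)2:CaCO3 ratio is 1:1, so n(CaCO3) = 2.300 mol.
Mass of CaCO3 = 2.300 × 100.09 = 230.2 g.

230 g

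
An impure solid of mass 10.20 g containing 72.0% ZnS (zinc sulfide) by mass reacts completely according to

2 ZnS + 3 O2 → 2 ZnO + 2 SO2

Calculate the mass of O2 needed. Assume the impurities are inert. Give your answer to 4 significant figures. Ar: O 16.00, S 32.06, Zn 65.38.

3.618 g

Mass of pure ZnS = 10.20 g × 0.720 = 7.3440 g.
M(ZnS) = 65.38 + 32.06 = 97.44 g/mol.
M(O2) = 2(16.00) = 32.00 g/mol.
n(ZnS) = 7.3440 g / 97.44 g/mol = 0.075369 mol.
From the equation the ZnS:O2 mole ratio is 2:3, so n(O2) = 0.075369 × 3/2 = 0.11305 mol.
Mass of O2 = 0.11305 mol × 32.00 g/mol = 3.6177 g.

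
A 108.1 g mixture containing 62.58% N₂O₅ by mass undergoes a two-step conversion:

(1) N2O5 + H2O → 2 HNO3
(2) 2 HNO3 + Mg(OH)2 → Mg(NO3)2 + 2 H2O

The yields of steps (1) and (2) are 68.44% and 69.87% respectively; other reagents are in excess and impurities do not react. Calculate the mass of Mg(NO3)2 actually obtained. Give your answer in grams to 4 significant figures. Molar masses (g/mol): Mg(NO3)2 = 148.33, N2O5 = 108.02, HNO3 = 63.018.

Pure N2O5 = 108.1 × 0.6258 = 67.649 g.
n(N2O5) = 67.649 / 108.02 = 0.62626 mol.
Step 1 (N2O5:HNO3 = 1:2): theoretical n(HNO3) = 1.2525 mol; at 68.44% yield, n(HNO3) = 0.85723 mol.
Step 2 (HNO3:Mg(NO3)2 = 2:1): theoretical n(Mg(NO3)2) = 0.42861 mol, so theoretical mass = 0.42861 × 148.33 = 63.576 g.
At 69.87% yield, actual mass of Mg(NO3)2 = 63.576 × 0.6987 = 44.421 g.

44.42 g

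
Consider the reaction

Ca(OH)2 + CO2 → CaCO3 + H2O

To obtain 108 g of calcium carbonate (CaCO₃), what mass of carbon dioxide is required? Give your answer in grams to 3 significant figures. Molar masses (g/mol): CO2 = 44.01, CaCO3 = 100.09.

47.5 g

n(CaCO3) = 108.0 g / 100.09 g/mol = 1.079 mol.
From the equation the CaCO3:CO2 mole ratio is 1:1, so n(CO2) = 1.079 × 1/1 = 1.079 mol.
Mass of CO2 = 1.079 mol × 44.01 g/mol = 47.49 g.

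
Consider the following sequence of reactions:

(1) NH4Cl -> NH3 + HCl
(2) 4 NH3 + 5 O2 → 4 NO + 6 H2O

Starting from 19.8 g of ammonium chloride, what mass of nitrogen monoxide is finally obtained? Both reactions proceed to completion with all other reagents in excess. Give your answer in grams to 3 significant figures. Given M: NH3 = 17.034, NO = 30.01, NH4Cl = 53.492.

n(NH4Cl) = 19.80 / 53.492 = 0.3701 mol.
Step 1 gives a 1:1 ratio of NH4Cl to NH3, so n(NH3) = 0.3701 mol.
In step 2 the NH3:NO ratio is 4:4, so n(NO) = 0.3701 mol.
Mass of NO = 0.3701 × 30.01 = 11.11 g.

11.1 g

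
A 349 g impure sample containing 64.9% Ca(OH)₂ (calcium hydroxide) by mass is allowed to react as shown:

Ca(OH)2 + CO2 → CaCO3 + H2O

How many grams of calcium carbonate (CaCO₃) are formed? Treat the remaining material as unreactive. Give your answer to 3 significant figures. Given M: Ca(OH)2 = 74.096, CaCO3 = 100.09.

Mass of pure Ca(OH)2 = 349 g × 0.649 = 226.5 g.
n(Ca(OH)2) = 226.5 g / 74.096 g/mol = 3.057 mol.
From the equation the Ca(OH)2:CaCO3 mole ratio is 1:1, so n(CaCO3) = 3.057 × 1/1 = 3.057 mol.
Mass of CaCO3 = 3.057 mol × 100.09 g/mol = 306.0 g.

306 g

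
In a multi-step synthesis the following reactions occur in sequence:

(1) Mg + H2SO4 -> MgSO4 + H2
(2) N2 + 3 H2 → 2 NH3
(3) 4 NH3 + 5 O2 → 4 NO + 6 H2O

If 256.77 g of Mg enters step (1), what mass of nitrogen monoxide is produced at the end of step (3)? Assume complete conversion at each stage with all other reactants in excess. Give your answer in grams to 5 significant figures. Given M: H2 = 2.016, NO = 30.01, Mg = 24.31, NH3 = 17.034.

n(Mg) = 256.77 / 24.31 = 10.5623 mol.
Reaction (1): Mg→H2 ratio 1:1 ⇒ n(H2) = 10.5623 mol.
Reaction (2): H2→NH3 ratio 3:2 ⇒ n(NH3) = 7.04155 mol.
Reaction (3): NH3→NO ratio 4:4 ⇒ n(NO) = 7.04155 mol.
Mass of NO = 7.04155 × 30.01 = 211.317 g.

211.32 g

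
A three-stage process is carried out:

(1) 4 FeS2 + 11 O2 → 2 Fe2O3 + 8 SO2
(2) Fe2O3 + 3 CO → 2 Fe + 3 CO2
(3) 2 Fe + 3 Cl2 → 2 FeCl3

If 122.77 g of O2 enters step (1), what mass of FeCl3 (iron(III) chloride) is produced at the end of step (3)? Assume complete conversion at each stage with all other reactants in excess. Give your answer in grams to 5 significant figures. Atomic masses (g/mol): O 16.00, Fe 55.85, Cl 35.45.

226.29 g

M(O2) = 2(16.00) = 32.00 g/mol.
M(FeCl3) = 55.85 + 3(35.45) = 162.20 g/mol.
n(O2) = 122.77 / 32.00 = 3.83656 mol.
Reaction (1): O2→Fe2O3 ratio 11:2 ⇒ n(Fe2O3) = 0.697557 mol.
Reaction (2): Fe2O3→Fe ratio 1:2 ⇒ n(Fe) = 1.39511 mol.
Reaction (3): Fe→FeCl3 ratio 2:2 ⇒ n(FeCl3) = 1.39511 mol.
Mass of FeCl3 = 1.39511 × 162.20 = 226.287 g.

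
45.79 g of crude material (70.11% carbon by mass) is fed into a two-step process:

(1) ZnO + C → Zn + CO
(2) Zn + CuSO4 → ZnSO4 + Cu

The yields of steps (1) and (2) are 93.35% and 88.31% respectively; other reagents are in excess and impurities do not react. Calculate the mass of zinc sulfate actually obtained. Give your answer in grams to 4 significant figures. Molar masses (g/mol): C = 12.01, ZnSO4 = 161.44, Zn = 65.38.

355.7 g

Pure C = 45.79 × 0.7011 = 32.103 g.
n(C) = 32.103 / 12.01 = 2.6731 mol.
Step 1 (C:Zn = 1:1): theoretical n(Zn) = 2.6731 mol; at 93.35% yield, n(Zn) = 2.4953 mol.
Step 2 (Zn:ZnSO4 = 1:1): theoretical n(ZnSO4) = 2.4953 mol, so theoretical mass = 2.4953 × 161.44 = 402.84 g.
At 88.31% yield, actual mass of ZnSO4 = 402.84 × 0.8831 = 355.75 g.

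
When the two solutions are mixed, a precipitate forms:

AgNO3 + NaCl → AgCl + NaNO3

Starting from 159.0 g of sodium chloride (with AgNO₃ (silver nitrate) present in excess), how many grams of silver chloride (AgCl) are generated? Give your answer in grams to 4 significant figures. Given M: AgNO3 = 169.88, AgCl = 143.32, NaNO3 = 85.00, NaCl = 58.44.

389.9 g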